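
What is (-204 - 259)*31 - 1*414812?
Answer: -429165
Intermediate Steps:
(-204 - 259)*31 - 1*414812 = -463*31 - 414812 = -14353 - 414812 = -429165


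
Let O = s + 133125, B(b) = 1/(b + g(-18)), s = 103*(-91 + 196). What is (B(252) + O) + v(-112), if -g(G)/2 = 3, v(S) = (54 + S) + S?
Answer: 35367421/246 ≈ 1.4377e+5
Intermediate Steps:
s = 10815 (s = 103*105 = 10815)
v(S) = 54 + 2*S
g(G) = -6 (g(G) = -2*3 = -6)
B(b) = 1/(-6 + b) (B(b) = 1/(b - 6) = 1/(-6 + b))
O = 143940 (O = 10815 + 133125 = 143940)
(B(252) + O) + v(-112) = (1/(-6 + 252) + 143940) + (54 + 2*(-112)) = (1/246 + 143940) + (54 - 224) = (1/246 + 143940) - 170 = 35409241/246 - 170 = 35367421/246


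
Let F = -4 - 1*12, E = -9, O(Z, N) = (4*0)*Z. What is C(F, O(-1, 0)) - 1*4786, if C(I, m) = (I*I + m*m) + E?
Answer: -4539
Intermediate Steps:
O(Z, N) = 0 (O(Z, N) = 0*Z = 0)
F = -16 (F = -4 - 12 = -16)
C(I, m) = -9 + I**2 + m**2 (C(I, m) = (I*I + m*m) - 9 = (I**2 + m**2) - 9 = -9 + I**2 + m**2)
C(F, O(-1, 0)) - 1*4786 = (-9 + (-16)**2 + 0**2) - 1*4786 = (-9 + 256 + 0) - 4786 = 247 - 4786 = -4539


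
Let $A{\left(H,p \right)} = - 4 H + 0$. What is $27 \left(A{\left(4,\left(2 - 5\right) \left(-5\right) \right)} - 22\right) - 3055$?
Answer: $-4081$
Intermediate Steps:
$A{\left(H,p \right)} = - 4 H$
$27 \left(A{\left(4,\left(2 - 5\right) \left(-5\right) \right)} - 22\right) - 3055 = 27 \left(\left(-4\right) 4 - 22\right) - 3055 = 27 \left(-16 - 22\right) - 3055 = 27 \left(-38\right) - 3055 = -1026 - 3055 = -4081$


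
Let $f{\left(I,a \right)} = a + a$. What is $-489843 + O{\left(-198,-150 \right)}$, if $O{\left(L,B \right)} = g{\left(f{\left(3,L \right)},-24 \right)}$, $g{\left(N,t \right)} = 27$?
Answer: $-489816$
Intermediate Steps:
$f{\left(I,a \right)} = 2 a$
$O{\left(L,B \right)} = 27$
$-489843 + O{\left(-198,-150 \right)} = -489843 + 27 = -489816$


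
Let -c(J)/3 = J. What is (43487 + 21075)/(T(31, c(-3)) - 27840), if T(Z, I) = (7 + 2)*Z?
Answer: -64562/27561 ≈ -2.3425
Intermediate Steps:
c(J) = -3*J
T(Z, I) = 9*Z
(43487 + 21075)/(T(31, c(-3)) - 27840) = (43487 + 21075)/(9*31 - 27840) = 64562/(279 - 27840) = 64562/(-27561) = 64562*(-1/27561) = -64562/27561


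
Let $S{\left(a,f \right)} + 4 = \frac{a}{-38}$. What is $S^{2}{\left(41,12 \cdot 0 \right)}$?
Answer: $\frac{37249}{1444} \approx 25.796$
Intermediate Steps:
$S{\left(a,f \right)} = -4 - \frac{a}{38}$ ($S{\left(a,f \right)} = -4 + \frac{a}{-38} = -4 + a \left(- \frac{1}{38}\right) = -4 - \frac{a}{38}$)
$S^{2}{\left(41,12 \cdot 0 \right)} = \left(-4 - \frac{41}{38}\right)^{2} = \left(- \frac{193}{38}\right)^{2} = \frac{37249}{1444}$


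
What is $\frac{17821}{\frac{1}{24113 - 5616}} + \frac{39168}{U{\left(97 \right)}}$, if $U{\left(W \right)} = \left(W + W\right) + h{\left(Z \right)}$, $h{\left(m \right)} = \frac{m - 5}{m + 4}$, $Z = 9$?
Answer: $\frac{138776435441}{421} \approx 3.2964 \cdot 10^{8}$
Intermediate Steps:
$h{\left(m \right)} = \frac{-5 + m}{4 + m}$
$U{\left(W \right)} = \frac{4}{13} + 2 W$ ($U{\left(W \right)} = \left(W + W\right) + \frac{-5 + 9}{4 + 9} = 2 W + \frac{1}{13} \cdot 4 = 2 W + \frac{4}{13} = \frac{4}{13} + 2 W$)
$\frac{17821}{\frac{1}{24113 - 5616}} + \frac{39168}{U{\left(97 \right)}} = \frac{17821}{\frac{1}{24113 - 5616}} + \frac{39168}{\frac{4}{13} + 2 \cdot 97} = \frac{17821}{\frac{1}{18497}} + \frac{39168}{\frac{4}{13} + 194} = 17821 \frac{1}{\frac{1}{18497}} + \frac{39168}{\frac{2526}{13}} = 17821 \cdot 18497 + 39168 \cdot \frac{13}{2526} = 329635037 + \frac{84864}{421} = \frac{138776435441}{421}$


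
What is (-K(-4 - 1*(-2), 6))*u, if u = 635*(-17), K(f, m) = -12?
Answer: -129540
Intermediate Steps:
u = -10795
(-K(-4 - 1*(-2), 6))*u = -1*(-12)*(-10795) = 12*(-10795) = -129540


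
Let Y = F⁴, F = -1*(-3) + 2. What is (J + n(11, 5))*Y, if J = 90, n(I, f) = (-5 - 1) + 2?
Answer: 53750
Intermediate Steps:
F = 5 (F = 3 + 2 = 5)
n(I, f) = -4 (n(I, f) = -6 + 2 = -4)
Y = 625 (Y = 5⁴ = 625)
(J + n(11, 5))*Y = (90 - 4)*625 = 86*625 = 53750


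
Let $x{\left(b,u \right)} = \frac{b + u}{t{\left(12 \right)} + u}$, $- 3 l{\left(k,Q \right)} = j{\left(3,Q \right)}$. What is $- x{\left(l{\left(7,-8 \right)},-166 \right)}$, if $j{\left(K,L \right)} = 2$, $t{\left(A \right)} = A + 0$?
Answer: $- \frac{250}{231} \approx -1.0823$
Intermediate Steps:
$t{\left(A \right)} = A$
$l{\left(k,Q \right)} = - \frac{2}{3}$ ($l{\left(k,Q \right)} = \left(- \frac{1}{3}\right) 2 = - \frac{2}{3}$)
$x{\left(b,u \right)} = \frac{b + u}{12 + u}$
$- x{\left(l{\left(7,-8 \right)},-166 \right)} = - \frac{- \frac{2}{3} - 166}{12 - 166} = - \frac{-500}{\left(-154\right) 3} = - \frac{\left(-1\right) \left(-500\right)}{154 \cdot 3} = \left(-1\right) \frac{250}{231} = - \frac{250}{231}$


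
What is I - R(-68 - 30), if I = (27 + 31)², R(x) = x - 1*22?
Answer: 3484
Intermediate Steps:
R(x) = -22 + x (R(x) = x - 22 = -22 + x)
I = 3364 (I = 58² = 3364)
I - R(-68 - 30) = 3364 - (-22 + (-68 - 30)) = 3364 - (-22 - 98) = 3364 - 1*(-120) = 3364 + 120 = 3484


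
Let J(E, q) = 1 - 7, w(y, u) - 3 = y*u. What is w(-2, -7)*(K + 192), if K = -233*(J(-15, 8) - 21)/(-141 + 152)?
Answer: 142851/11 ≈ 12986.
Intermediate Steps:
w(y, u) = 3 + u*y (w(y, u) = 3 + y*u = 3 + u*y)
J(E, q) = -6
K = 6291/11 (K = -233*(-6 - 21)/(-141 + 152) = -233/(11/(-27)) = -233/(11*(-1/27)) = -233/(-11/27) = -233*(-27/11) = 6291/11 ≈ 571.91)
w(-2, -7)*(K + 192) = (3 - 7*(-2))*(6291/11 + 192) = (3 + 14)*(8403/11) = 17*(8403/11) = 142851/11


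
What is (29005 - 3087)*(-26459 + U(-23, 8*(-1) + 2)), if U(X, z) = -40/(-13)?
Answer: -8913899986/13 ≈ -6.8568e+8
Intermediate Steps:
U(X, z) = 40/13 (U(X, z) = -40*(-1)/13 = -5*(-8/13) = 40/13)
(29005 - 3087)*(-26459 + U(-23, 8*(-1) + 2)) = (29005 - 3087)*(-26459 + 40/13) = 25918*(-343927/13) = -8913899986/13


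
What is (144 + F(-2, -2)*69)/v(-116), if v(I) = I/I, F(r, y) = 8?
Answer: 696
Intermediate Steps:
v(I) = 1
(144 + F(-2, -2)*69)/v(-116) = (144 + 8*69)/1 = (144 + 552)*1 = 696*1 = 696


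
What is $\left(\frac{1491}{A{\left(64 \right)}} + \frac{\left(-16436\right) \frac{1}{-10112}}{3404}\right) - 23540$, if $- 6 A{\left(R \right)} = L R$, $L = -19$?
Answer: $- \frac{3847608905781}{163500928} \approx -23533.0$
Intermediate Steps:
$A{\left(R \right)} = \frac{19 R}{6}$ ($A{\left(R \right)} = - \frac{\left(-19\right) R}{6} = \frac{19 R}{6}$)
$\left(\frac{1491}{A{\left(64 \right)}} + \frac{\left(-16436\right) \frac{1}{-10112}}{3404}\right) - 23540 = \left(\frac{1491}{\frac{19}{6} \cdot 64} + \frac{\left(-16436\right) \frac{1}{-10112}}{3404}\right) - 23540 = \left(\frac{1491}{\frac{608}{3}} + \left(-16436\right) \left(- \frac{1}{10112}\right) \frac{1}{3404}\right) - 23540 = \left(1491 \cdot \frac{3}{608} + \frac{4109}{2528} \cdot \frac{1}{3404}\right) - 23540 = \left(\frac{4473}{608} + \frac{4109}{8605312}\right) - 23540 = \frac{1202939339}{163500928} - 23540 = - \frac{3847608905781}{163500928}$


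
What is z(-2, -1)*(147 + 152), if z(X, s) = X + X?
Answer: -1196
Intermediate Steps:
z(X, s) = 2*X
z(-2, -1)*(147 + 152) = (2*(-2))*(147 + 152) = -4*299 = -1196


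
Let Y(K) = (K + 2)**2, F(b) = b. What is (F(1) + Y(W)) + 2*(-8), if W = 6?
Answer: 49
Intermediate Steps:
Y(K) = (2 + K)**2
(F(1) + Y(W)) + 2*(-8) = (1 + (2 + 6)**2) + 2*(-8) = (1 + 8**2) - 16 = (1 + 64) - 16 = 65 - 16 = 49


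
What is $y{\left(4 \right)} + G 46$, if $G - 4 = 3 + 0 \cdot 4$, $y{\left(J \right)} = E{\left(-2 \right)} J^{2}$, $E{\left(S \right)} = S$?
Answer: $290$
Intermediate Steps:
$y{\left(J \right)} = - 2 J^{2}$
$G = 7$ ($G = 4 + \left(3 + 0 \cdot 4\right) = 4 + \left(3 + 0\right) = 4 + 3 = 7$)
$y{\left(4 \right)} + G 46 = - 2 \cdot 4^{2} + 7 \cdot 46 = \left(-2\right) 16 + 322 = -32 + 322 = 290$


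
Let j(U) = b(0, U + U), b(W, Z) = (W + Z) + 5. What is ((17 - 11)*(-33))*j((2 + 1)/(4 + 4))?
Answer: -2277/2 ≈ -1138.5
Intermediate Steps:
b(W, Z) = 5 + W + Z
j(U) = 5 + 2*U (j(U) = 5 + 0 + (U + U) = 5 + 0 + 2*U = 5 + 2*U)
((17 - 11)*(-33))*j((2 + 1)/(4 + 4)) = ((17 - 11)*(-33))*(5 + 2*((2 + 1)/(4 + 4))) = (6*(-33))*(5 + 2*(3/8)) = -198*(5 + 2*(3*(1/8))) = -198*(5 + 2*(3/8)) = -198*(5 + 3/4) = -198*23/4 = -2277/2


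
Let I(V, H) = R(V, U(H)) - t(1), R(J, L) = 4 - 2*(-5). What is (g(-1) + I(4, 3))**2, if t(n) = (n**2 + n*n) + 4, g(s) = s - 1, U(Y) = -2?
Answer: 36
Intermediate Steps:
R(J, L) = 14 (R(J, L) = 4 + 10 = 14)
g(s) = -1 + s
t(n) = 4 + 2*n**2 (t(n) = (n**2 + n**2) + 4 = 2*n**2 + 4 = 4 + 2*n**2)
I(V, H) = 8 (I(V, H) = 14 - (4 + 2*1**2) = 14 - (4 + 2*1) = 14 - (4 + 2) = 14 - 1*6 = 14 - 6 = 8)
(g(-1) + I(4, 3))**2 = ((-1 - 1) + 8)**2 = (-2 + 8)**2 = 6**2 = 36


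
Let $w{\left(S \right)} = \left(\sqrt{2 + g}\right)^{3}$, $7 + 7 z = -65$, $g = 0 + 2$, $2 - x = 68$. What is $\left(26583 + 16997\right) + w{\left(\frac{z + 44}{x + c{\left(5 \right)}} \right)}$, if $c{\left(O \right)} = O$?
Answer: $43588$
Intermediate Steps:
$x = -66$ ($x = 2 - 68 = -66$)
$g = 2$
$z = - \frac{72}{7}$ ($z = -1 + \frac{1}{7} \left(-65\right) = -1 - \frac{65}{7} = - \frac{72}{7} \approx -10.286$)
$w{\left(S \right)} = 8$ ($w{\left(S \right)} = \left(\sqrt{2 + 2}\right)^{3} = \left(\sqrt{4}\right)^{3} = 2^{3} = 8$)
$\left(26583 + 16997\right) + w{\left(\frac{z + 44}{x + c{\left(5 \right)}} \right)} = \left(26583 + 16997\right) + 8 = 43580 + 8 = 43588$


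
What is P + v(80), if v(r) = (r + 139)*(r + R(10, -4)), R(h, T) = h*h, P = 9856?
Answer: 49276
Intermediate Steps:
R(h, T) = h**2
v(r) = (100 + r)*(139 + r) (v(r) = (r + 139)*(r + 10**2) = (139 + r)*(r + 100) = (139 + r)*(100 + r) = (100 + r)*(139 + r))
P + v(80) = 9856 + (13900 + 80**2 + 239*80) = 9856 + (13900 + 6400 + 19120) = 9856 + 39420 = 49276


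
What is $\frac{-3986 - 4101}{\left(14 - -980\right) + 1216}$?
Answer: $- \frac{8087}{2210} \approx -3.6593$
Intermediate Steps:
$\frac{-3986 - 4101}{\left(14 - -980\right) + 1216} = - \frac{8087}{\left(14 + 980\right) + 1216} = - \frac{8087}{994 + 1216} = - \frac{8087}{2210}$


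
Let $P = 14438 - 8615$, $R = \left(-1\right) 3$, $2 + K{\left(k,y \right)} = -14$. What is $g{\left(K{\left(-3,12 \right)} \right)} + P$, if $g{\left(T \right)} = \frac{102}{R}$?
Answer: $5789$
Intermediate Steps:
$K{\left(k,y \right)} = -16$ ($K{\left(k,y \right)} = -2 - 14 = -16$)
$R = -3$
$P = 5823$ ($P = 14438 - 8615 = 5823$)
$g{\left(T \right)} = -34$ ($g{\left(T \right)} = \frac{102}{-3} = 102 \left(- \frac{1}{3}\right) = -34$)
$g{\left(K{\left(-3,12 \right)} \right)} + P = -34 + 5823 = 5789$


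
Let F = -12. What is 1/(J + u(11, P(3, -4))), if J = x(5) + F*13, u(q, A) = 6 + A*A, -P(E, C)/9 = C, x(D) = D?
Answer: 1/1151 ≈ 0.00086881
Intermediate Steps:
P(E, C) = -9*C
u(q, A) = 6 + A**2
J = -151 (J = 5 - 12*13 = 5 - 156 = -151)
1/(J + u(11, P(3, -4))) = 1/(-151 + (6 + (-9*(-4))**2)) = 1/(-151 + (6 + 36**2)) = 1/(-151 + (6 + 1296)) = 1/(-151 + 1302) = 1/1151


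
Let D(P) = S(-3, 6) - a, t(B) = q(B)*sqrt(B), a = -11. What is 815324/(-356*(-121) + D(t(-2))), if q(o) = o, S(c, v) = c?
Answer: 203831/10771 ≈ 18.924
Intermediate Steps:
t(B) = B**(3/2) (t(B) = B*sqrt(B) = B**(3/2))
D(P) = 8 (D(P) = -3 - 1*(-11) = -3 + 11 = 8)
815324/(-356*(-121) + D(t(-2))) = 815324/(-356*(-121) + 8) = 815324/(43076 + 8) = 815324/43084 = 815324*(1/43084) = 203831/10771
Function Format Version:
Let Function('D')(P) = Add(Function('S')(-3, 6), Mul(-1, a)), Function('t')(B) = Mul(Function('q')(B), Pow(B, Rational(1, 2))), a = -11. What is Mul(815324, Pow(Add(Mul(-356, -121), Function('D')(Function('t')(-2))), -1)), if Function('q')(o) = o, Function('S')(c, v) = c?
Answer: Rational(203831, 10771) ≈ 18.924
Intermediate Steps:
Function('t')(B) = Pow(B, Rational(3, 2)) (Function('t')(B) = Mul(B, Pow(B, Rational(1, 2))) = Pow(B, Rational(3, 2)))
Function('D')(P) = 8 (Function('D')(P) = Add(-3, Mul(-1, -11)) = Add(-3, 11) = 8)
Mul(815324, Pow(Add(Mul(-356, -121), Function('D')(Function('t')(-2))), -1)) = Mul(815324, Pow(Add(Mul(-356, -121), 8), -1)) = Mul(815324, Pow(Add(43076, 8), -1)) = Mul(815324, Pow(43084, -1)) = Mul(815324, Rational(1, 43084)) = Rational(203831, 10771)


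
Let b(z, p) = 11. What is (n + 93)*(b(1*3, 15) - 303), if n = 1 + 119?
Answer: -62196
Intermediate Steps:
n = 120
(n + 93)*(b(1*3, 15) - 303) = (120 + 93)*(11 - 303) = 213*(-292) = -62196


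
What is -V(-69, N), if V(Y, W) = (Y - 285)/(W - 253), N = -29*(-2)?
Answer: -118/65 ≈ -1.8154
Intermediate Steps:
N = 58
V(Y, W) = (-285 + Y)/(-253 + W)
-V(-69, N) = -(-285 - 69)/(-253 + 58) = -(-354)/(-195) = -(-1)*(-354)/195 = -1*118/65 = -118/65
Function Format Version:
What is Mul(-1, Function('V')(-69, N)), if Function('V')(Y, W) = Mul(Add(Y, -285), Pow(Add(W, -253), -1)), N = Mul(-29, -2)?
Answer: Rational(-118, 65) ≈ -1.8154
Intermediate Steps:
N = 58
Function('V')(Y, W) = Mul(Pow(Add(-253, W), -1), Add(-285, Y)) (Function('V')(Y, W) = Mul(Add(-285, Y), Pow(Add(-253, W), -1)) = Mul(Pow(Add(-253, W), -1), Add(-285, Y)))
Mul(-1, Function('V')(-69, N)) = Mul(-1, Mul(Pow(Add(-253, 58), -1), Add(-285, -69))) = Mul(-1, Mul(Pow(-195, -1), -354)) = Mul(-1, Mul(Rational(-1, 195), -354)) = Mul(-1, Rational(118, 65)) = Rational(-118, 65)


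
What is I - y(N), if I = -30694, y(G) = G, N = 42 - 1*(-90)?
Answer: -30826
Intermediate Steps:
N = 132 (N = 42 + 90 = 132)
I - y(N) = -30694 - 1*132 = -30694 - 132 = -30826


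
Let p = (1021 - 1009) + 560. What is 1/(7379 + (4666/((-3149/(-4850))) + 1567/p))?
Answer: 1801228/26240613095 ≈ 6.8643e-5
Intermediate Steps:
p = 572 (p = 12 + 560 = 572)
1/(7379 + (4666/((-3149/(-4850))) + 1567/p)) = 1/(7379 + (4666/((-3149/(-4850))) + 1567/572)) = 1/(7379 + (4666/((-3149*(-1/4850))) + 1567*(1/572))) = 1/(7379 + (4666/(3149/4850) + 1567/572)) = 1/(7379 + (4666*(4850/3149) + 1567/572)) = 1/(7379 + (22630100/3149 + 1567/572)) = 1/(7379 + 12949351683/1801228) = 1/(26240613095/1801228) = 1801228/26240613095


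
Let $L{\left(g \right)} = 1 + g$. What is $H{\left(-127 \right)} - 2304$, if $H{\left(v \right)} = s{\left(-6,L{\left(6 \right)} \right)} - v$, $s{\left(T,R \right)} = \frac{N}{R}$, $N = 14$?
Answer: $-2175$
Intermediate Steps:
$s{\left(T,R \right)} = \frac{14}{R}$
$H{\left(v \right)} = 2 - v$ ($H{\left(v \right)} = \frac{14}{1 + 6} - v = \frac{14}{7} - v = 14 \cdot \frac{1}{7} - v = 2 - v$)
$H{\left(-127 \right)} - 2304 = \left(2 - -127\right) - 2304 = \left(2 + 127\right) - 2304 = 129 - 2304 = -2175$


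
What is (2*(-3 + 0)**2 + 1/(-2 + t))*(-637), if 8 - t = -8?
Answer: -23023/2 ≈ -11512.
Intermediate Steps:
t = 16 (t = 8 - 1*(-8) = 8 + 8 = 16)
(2*(-3 + 0)**2 + 1/(-2 + t))*(-637) = (2*(-3 + 0)**2 + 1/(-2 + 16))*(-637) = (2*(-3)**2 + 1/14)*(-637) = (2*9 + 1/14)*(-637) = (18 + 1/14)*(-637) = (253/14)*(-637) = -23023/2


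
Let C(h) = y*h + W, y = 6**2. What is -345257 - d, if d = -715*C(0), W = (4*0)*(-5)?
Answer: -345257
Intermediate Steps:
y = 36
W = 0 (W = 0*(-5) = 0)
C(h) = 36*h (C(h) = 36*h + 0 = 36*h)
d = 0 (d = -25740*0 = -715*0 = 0)
-345257 - d = -345257 - 1*0 = -345257 + 0 = -345257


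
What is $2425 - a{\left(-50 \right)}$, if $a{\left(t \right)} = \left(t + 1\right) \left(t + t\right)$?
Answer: $-2475$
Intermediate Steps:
$a{\left(t \right)} = 2 t \left(1 + t\right)$ ($a{\left(t \right)} = \left(1 + t\right) 2 t = 2 t \left(1 + t\right)$)
$2425 - a{\left(-50 \right)} = 2425 - 2 \left(-50\right) \left(1 - 50\right) = 2425 - 2 \left(-50\right) \left(-49\right) = 2425 - 4900 = -2475$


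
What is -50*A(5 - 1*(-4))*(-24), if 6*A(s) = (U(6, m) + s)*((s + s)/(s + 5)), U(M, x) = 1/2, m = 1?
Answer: 17100/7 ≈ 2442.9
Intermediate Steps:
U(M, x) = ½
A(s) = s*(½ + s)/(3*(5 + s)) (A(s) = ((½ + s)*((s + s)/(s + 5)))/6 = ((½ + s)*((2*s)/(5 + s)))/6 = ((½ + s)*(2*s/(5 + s)))/6 = (2*s*(½ + s)/(5 + s))/6 = s*(½ + s)/(3*(5 + s)))
-50*A(5 - 1*(-4))*(-24) = -25*(5 - 1*(-4))*(1 + 2*(5 - 1*(-4)))/(3*(5 + (5 - 1*(-4))))*(-24) = -25*(5 + 4)*(1 + 2*(5 + 4))/(3*(5 + (5 + 4)))*(-24) = -25*9*(1 + 2*9)/(3*(5 + 9))*(-24) = -25*9*(1 + 18)/(3*14)*(-24) = -25*9*19/(3*14)*(-24) = -50*57/28*(-24) = -1425/14*(-24) = 17100/7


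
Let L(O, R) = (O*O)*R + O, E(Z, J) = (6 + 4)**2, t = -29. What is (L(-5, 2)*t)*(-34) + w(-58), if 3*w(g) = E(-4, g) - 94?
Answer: 44372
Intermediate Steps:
E(Z, J) = 100 (E(Z, J) = 10**2 = 100)
L(O, R) = O + R*O**2 (L(O, R) = O**2*R + O = R*O**2 + O = O + R*O**2)
w(g) = 2 (w(g) = (100 - 94)/3 = (1/3)*6 = 2)
(L(-5, 2)*t)*(-34) + w(-58) = (-5*(1 - 5*2)*(-29))*(-34) + 2 = (-5*(1 - 10)*(-29))*(-34) + 2 = (-5*(-9)*(-29))*(-34) + 2 = (45*(-29))*(-34) + 2 = -1305*(-34) + 2 = 44370 + 2 = 44372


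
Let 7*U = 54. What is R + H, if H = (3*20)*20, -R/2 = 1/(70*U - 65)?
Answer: 569998/475 ≈ 1200.0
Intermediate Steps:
U = 54/7 (U = (⅐)*54 = 54/7 ≈ 7.7143)
R = -2/475 (R = -2/(70*(54/7) - 65) = -2/(540 - 65) = -2/475 ≈ -0.0042105)
H = 1200 (H = 60*20 = 1200)
R + H = -2/475 + 1200 = 569998/475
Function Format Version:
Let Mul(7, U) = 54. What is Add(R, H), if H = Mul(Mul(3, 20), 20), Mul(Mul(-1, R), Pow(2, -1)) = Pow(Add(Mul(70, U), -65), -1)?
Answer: Rational(569998, 475) ≈ 1200.0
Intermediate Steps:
U = Rational(54, 7) (U = Mul(Rational(1, 7), 54) = Rational(54, 7) ≈ 7.7143)
R = Rational(-2, 475) (R = Mul(-2, Pow(Add(Mul(70, Rational(54, 7)), -65), -1)) = Mul(-2, Pow(Add(540, -65), -1)) = Mul(-2, Pow(475, -1)) = Mul(-2, Rational(1, 475)) = Rational(-2, 475) ≈ -0.0042105)
H = 1200 (H = Mul(60, 20) = 1200)
Add(R, H) = Add(Rational(-2, 475), 1200) = Rational(569998, 475)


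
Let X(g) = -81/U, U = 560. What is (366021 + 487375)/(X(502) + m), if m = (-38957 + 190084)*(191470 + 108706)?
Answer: 477901760/25404231077039 ≈ 1.8812e-5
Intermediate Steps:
m = 45364698352 (m = 151127*300176 = 45364698352)
X(g) = -81/560
(366021 + 487375)/(X(502) + m) = (366021 + 487375)/(-81/560 + 45364698352) = 853396/(25404231077039/560) = 853396*(560/25404231077039) = 477901760/25404231077039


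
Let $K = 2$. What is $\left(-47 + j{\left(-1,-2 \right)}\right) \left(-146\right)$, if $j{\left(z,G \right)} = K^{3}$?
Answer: $5694$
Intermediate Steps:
$j{\left(z,G \right)} = 8$ ($j{\left(z,G \right)} = 2^{3} = 8$)
$\left(-47 + j{\left(-1,-2 \right)}\right) \left(-146\right) = \left(-47 + 8\right) \left(-146\right) = \left(-39\right) \left(-146\right) = 5694$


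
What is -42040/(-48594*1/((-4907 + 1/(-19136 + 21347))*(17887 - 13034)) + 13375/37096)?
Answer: -5131978868302510720/44262902146129 ≈ -1.1594e+5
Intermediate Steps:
-42040/(-48594*1/((-4907 + 1/(-19136 + 21347))*(17887 - 13034)) + 13375/37096) = -42040/(-48594*1/(4853*(-4907 + 1/2211)) + 13375*(1/37096)) = -42040/(-48594*1/(4853*(-4907 + 1/2211)) + 13375/37096) = -42040/(-48594/((-10849376/2211*4853)) + 13375/37096) = -42040/(-48594/(-52652021728/2211) + 13375/37096) = -42040/(-48594*(-2211/52652021728) + 13375/37096) = -42040/(53720667/26326010864 + 13375/37096) = -42040/44262902146129/122073712376368 = -42040*122073712376368/44262902146129 = -5131978868302510720/44262902146129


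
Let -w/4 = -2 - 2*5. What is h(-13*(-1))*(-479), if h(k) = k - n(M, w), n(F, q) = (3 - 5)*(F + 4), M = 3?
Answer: -12933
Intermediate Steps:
w = 48 (w = -4*(-2 - 2*5) = -4*(-2 - 10) = -4*(-12) = 48)
n(F, q) = -8 - 2*F (n(F, q) = -2*(4 + F) = -8 - 2*F)
h(k) = 14 + k (h(k) = k - (-8 - 2*3) = k - (-8 - 6) = k - 1*(-14) = k + 14 = 14 + k)
h(-13*(-1))*(-479) = (14 - 13*(-1))*(-479) = (14 + 13)*(-479) = 27*(-479) = -12933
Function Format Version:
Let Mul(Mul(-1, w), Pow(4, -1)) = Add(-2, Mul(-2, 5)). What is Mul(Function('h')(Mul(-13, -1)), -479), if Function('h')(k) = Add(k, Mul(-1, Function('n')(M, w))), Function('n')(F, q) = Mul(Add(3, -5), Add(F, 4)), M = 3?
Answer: -12933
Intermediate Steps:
w = 48 (w = Mul(-4, Add(-2, Mul(-2, 5))) = Mul(-4, Add(-2, -10)) = Mul(-4, -12) = 48)
Function('n')(F, q) = Add(-8, Mul(-2, F)) (Function('n')(F, q) = Mul(-2, Add(4, F)) = Add(-8, Mul(-2, F)))
Function('h')(k) = Add(14, k) (Function('h')(k) = Add(k, Mul(-1, Add(-8, Mul(-2, 3)))) = Add(k, Mul(-1, Add(-8, -6))) = Add(k, Mul(-1, -14)) = Add(k, 14) = Add(14, k))
Mul(Function('h')(Mul(-13, -1)), -479) = Mul(Add(14, Mul(-13, -1)), -479) = Mul(Add(14, 13), -479) = Mul(27, -479) = -12933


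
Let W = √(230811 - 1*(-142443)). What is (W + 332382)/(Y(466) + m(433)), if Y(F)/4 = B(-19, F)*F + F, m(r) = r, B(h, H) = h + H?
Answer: 332382/835505 + √373254/835505 ≈ 0.39855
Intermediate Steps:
B(h, H) = H + h
W = √373254 (W = √(230811 + 142443) = √373254 ≈ 610.95)
Y(F) = 4*F + 4*F*(-19 + F) (Y(F) = 4*((F - 19)*F + F) = 4*((-19 + F)*F + F) = 4*(F*(-19 + F) + F) = 4*(F + F*(-19 + F)) = 4*F + 4*F*(-19 + F))
(W + 332382)/(Y(466) + m(433)) = (√373254 + 332382)/(4*466*(-18 + 466) + 433) = (332382 + √373254)/(4*466*448 + 433) = (332382 + √373254)/(835072 + 433) = (332382 + √373254)/835505 = (332382 + √373254)*(1/835505) = 332382/835505 + √373254/835505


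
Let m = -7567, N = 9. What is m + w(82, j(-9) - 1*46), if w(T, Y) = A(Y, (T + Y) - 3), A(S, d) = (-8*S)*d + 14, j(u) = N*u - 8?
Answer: -68033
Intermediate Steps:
j(u) = -8 + 9*u (j(u) = 9*u - 8 = -8 + 9*u)
A(S, d) = 14 - 8*S*d (A(S, d) = -8*S*d + 14 = 14 - 8*S*d)
w(T, Y) = 14 - 8*Y*(-3 + T + Y) (w(T, Y) = 14 - 8*Y*((T + Y) - 3) = 14 - 8*Y*(-3 + T + Y))
m + w(82, j(-9) - 1*46) = -7567 + (14 - 8*((-8 + 9*(-9)) - 1*46)*(-3 + 82 + ((-8 + 9*(-9)) - 1*46))) = -7567 + (14 - 8*((-8 - 81) - 46)*(-3 + 82 + ((-8 - 81) - 46))) = -7567 + (14 - 8*(-89 - 46)*(-3 + 82 + (-89 - 46))) = -7567 + (14 - 8*(-135)*(-3 + 82 - 135)) = -7567 + (14 - 8*(-135)*(-56)) = -7567 + (14 - 60480) = -7567 - 60466 = -68033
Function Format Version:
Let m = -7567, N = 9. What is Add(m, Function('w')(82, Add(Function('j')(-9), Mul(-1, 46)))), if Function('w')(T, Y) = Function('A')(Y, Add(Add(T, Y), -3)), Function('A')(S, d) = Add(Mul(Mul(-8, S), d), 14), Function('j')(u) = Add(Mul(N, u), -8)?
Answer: -68033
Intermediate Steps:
Function('j')(u) = Add(-8, Mul(9, u)) (Function('j')(u) = Add(Mul(9, u), -8) = Add(-8, Mul(9, u)))
Function('A')(S, d) = Add(14, Mul(-8, S, d)) (Function('A')(S, d) = Add(Mul(-8, S, d), 14) = Add(14, Mul(-8, S, d)))
Function('w')(T, Y) = Add(14, Mul(-8, Y, Add(-3, T, Y))) (Function('w')(T, Y) = Add(14, Mul(-8, Y, Add(Add(T, Y), -3))) = Add(14, Mul(-8, Y, Add(-3, T, Y))))
Add(m, Function('w')(82, Add(Function('j')(-9), Mul(-1, 46)))) = Add(-7567, Add(14, Mul(-8, Add(Add(-8, Mul(9, -9)), Mul(-1, 46)), Add(-3, 82, Add(Add(-8, Mul(9, -9)), Mul(-1, 46)))))) = Add(-7567, Add(14, Mul(-8, Add(Add(-8, -81), -46), Add(-3, 82, Add(Add(-8, -81), -46))))) = Add(-7567, Add(14, Mul(-8, Add(-89, -46), Add(-3, 82, Add(-89, -46))))) = Add(-7567, Add(14, Mul(-8, -135, Add(-3, 82, -135)))) = Add(-7567, Add(14, Mul(-8, -135, -56))) = Add(-7567, Add(14, -60480)) = Add(-7567, -60466) = -68033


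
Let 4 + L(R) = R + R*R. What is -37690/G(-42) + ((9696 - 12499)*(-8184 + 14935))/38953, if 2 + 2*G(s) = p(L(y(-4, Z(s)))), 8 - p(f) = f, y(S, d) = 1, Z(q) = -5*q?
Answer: -771915391/77906 ≈ -9908.3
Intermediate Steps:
L(R) = -4 + R + R² (L(R) = -4 + (R + R*R) = -4 + (R + R²) = -4 + R + R²)
p(f) = 8 - f
G(s) = 4 (G(s) = -1 + (8 - (-4 + 1 + 1²))/2 = -1 + (8 - (-4 + 1 + 1))/2 = -1 + (8 - 1*(-2))/2 = -1 + (8 + 2)/2 = -1 + (½)*10 = -1 + 5 = 4)
-37690/G(-42) + ((9696 - 12499)*(-8184 + 14935))/38953 = -37690/4 + ((9696 - 12499)*(-8184 + 14935))/38953 = -37690*¼ - 2803*6751*(1/38953) = -18845/2 - 18923053*1/38953 = -18845/2 - 18923053/38953 = -771915391/77906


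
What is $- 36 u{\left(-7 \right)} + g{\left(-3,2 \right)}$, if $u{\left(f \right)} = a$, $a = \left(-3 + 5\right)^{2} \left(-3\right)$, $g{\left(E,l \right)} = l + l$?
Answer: $436$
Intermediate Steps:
$g{\left(E,l \right)} = 2 l$
$a = -12$ ($a = 2^{2} \left(-3\right) = 4 \left(-3\right) = -12$)
$u{\left(f \right)} = -12$
$- 36 u{\left(-7 \right)} + g{\left(-3,2 \right)} = \left(-36\right) \left(-12\right) + 2 \cdot 2 = 432 + 4 = 436$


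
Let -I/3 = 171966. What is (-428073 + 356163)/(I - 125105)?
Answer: 71910/641003 ≈ 0.11218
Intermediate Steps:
I = -515898 (I = -3*171966 = -515898)
(-428073 + 356163)/(I - 125105) = (-428073 + 356163)/(-515898 - 125105) = -71910/(-641003) = -71910*(-1/641003) = 71910/641003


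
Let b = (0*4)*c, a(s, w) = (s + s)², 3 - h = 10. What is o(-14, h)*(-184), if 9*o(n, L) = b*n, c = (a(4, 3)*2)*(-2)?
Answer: 0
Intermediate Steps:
h = -7 (h = 3 - 1*10 = 3 - 10 = -7)
a(s, w) = 4*s² (a(s, w) = (2*s)² = 4*s²)
c = -256 (c = ((4*4²)*2)*(-2) = ((4*16)*2)*(-2) = (64*2)*(-2) = 128*(-2) = -256)
b = 0 (b = (0*4)*(-256) = 0*(-256) = 0)
o(n, L) = 0 (o(n, L) = (0*n)/9 = (⅑)*0 = 0)
o(-14, h)*(-184) = 0*(-184) = 0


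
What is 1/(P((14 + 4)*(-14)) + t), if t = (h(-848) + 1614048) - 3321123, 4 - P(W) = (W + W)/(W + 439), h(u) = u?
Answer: -187/319380349 ≈ -5.8551e-7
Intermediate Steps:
P(W) = 4 - 2*W/(439 + W) (P(W) = 4 - (W + W)/(W + 439) = 4 - 2*W/(439 + W))
t = -1707923 (t = (-848 + 1614048) - 3321123 = 1613200 - 3321123 = -1707923)
1/(P((14 + 4)*(-14)) + t) = 1/(2*(878 + (14 + 4)*(-14))/(439 + (14 + 4)*(-14)) - 1707923) = 1/(2*(878 + 18*(-14))/(439 + 18*(-14)) - 1707923) = 1/(2*(878 - 252)/(439 - 252) - 1707923) = 1/(2*626/187 - 1707923) = 1/(2*(1/187)*626 - 1707923) = 1/(1252/187 - 1707923) = 1/(-319380349/187) = -187/319380349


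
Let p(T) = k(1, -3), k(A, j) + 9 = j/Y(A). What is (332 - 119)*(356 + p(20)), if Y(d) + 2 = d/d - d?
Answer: 148461/2 ≈ 74231.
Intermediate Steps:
Y(d) = -1 - d (Y(d) = -2 + (d/d - d) = -2 + (1 - d) = -1 - d)
k(A, j) = -9 + j/(-1 - A)
p(T) = -15/2 (p(T) = (-9 - 1*(-3) - 9*1)/(1 + 1) = (-9 + 3 - 9)/2 = (½)*(-15) = -15/2)
(332 - 119)*(356 + p(20)) = (332 - 119)*(356 - 15/2) = 213*(697/2) = 148461/2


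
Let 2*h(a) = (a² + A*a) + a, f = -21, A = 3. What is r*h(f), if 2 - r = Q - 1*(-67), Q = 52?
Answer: -41769/2 ≈ -20885.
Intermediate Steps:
h(a) = a²/2 + 2*a (h(a) = ((a² + 3*a) + a)/2 = (a² + 4*a)/2 = a²/2 + 2*a)
r = -117 (r = 2 - (52 - 1*(-67)) = 2 - (52 + 67) = 2 - 1*119 = 2 - 119 = -117)
r*h(f) = -117*(-21)*(4 - 21)/2 = -117*(-21)*(-17)/2 = -117*357/2 = -41769/2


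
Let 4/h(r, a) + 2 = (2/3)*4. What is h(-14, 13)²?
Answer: 36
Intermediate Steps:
h(r, a) = 6 (h(r, a) = 4/(-2 + (2/3)*4) = 4/(-2 + (2*(⅓))*4) = 4/(-2 + (⅔)*4) = 4/(-2 + 8/3) = 4/(⅔) = 4*(3/2) = 6)
h(-14, 13)² = 6² = 36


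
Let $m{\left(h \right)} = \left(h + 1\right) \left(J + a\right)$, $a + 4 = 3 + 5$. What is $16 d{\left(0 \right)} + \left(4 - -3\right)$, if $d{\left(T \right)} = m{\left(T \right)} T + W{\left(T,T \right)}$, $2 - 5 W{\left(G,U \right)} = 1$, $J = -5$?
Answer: $\frac{51}{5} \approx 10.2$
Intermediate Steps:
$a = 4$ ($a = -4 + \left(3 + 5\right) = -4 + 8 = 4$)
$W{\left(G,U \right)} = \frac{1}{5}$ ($W{\left(G,U \right)} = \frac{2}{5} - \frac{1}{5} = \frac{1}{5}$)
$m{\left(h \right)} = -1 - h$ ($m{\left(h \right)} = \left(h + 1\right) \left(-5 + 4\right) = \left(1 + h\right) \left(-1\right) = -1 - h$)
$d{\left(T \right)} = \frac{1}{5} + T \left(-1 - T\right)$ ($d{\left(T \right)} = \left(-1 - T\right) T + \frac{1}{5} = T \left(-1 - T\right) + \frac{1}{5} = \frac{1}{5} + T \left(-1 - T\right)$)
$16 d{\left(0 \right)} + \left(4 - -3\right) = 16 \left(\frac{1}{5} - 0 - 0^{2}\right) + \left(4 - -3\right) = 16 \left(\frac{1}{5} + 0 - 0\right) + \left(4 + 3\right) = 16 \left(\frac{1}{5} + 0 + 0\right) + 7 = 16 \cdot \frac{1}{5} + 7 = \frac{16}{5} + 7 = \frac{51}{5}$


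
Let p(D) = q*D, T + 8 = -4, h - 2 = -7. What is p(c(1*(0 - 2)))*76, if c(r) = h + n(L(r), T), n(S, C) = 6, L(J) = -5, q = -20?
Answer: -1520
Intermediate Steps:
h = -5 (h = 2 - 7 = -5)
T = -12 (T = -8 - 4 = -12)
c(r) = 1 (c(r) = -5 + 6 = 1)
p(D) = -20*D
p(c(1*(0 - 2)))*76 = -20*1*76 = -20*76 = -1520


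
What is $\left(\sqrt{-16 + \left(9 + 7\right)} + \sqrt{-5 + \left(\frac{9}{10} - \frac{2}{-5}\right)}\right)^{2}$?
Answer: $- \frac{37}{10} \approx -3.7$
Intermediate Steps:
$\left(\sqrt{-16 + \left(9 + 7\right)} + \sqrt{-5 + \left(\frac{9}{10} - \frac{2}{-5}\right)}\right)^{2} = \left(\sqrt{-16 + 16} + \sqrt{-5 + \left(9 \cdot \frac{1}{10} - - \frac{2}{5}\right)}\right)^{2} = \left(\sqrt{0} + \sqrt{-5 + \left(\frac{9}{10} + \frac{2}{5}\right)}\right)^{2} = \left(0 + \sqrt{-5 + \frac{13}{10}}\right)^{2} = \left(0 + \sqrt{- \frac{37}{10}}\right)^{2} = \left(0 + \frac{i \sqrt{370}}{10}\right)^{2} = \left(\frac{i \sqrt{370}}{10}\right)^{2} = - \frac{37}{10}$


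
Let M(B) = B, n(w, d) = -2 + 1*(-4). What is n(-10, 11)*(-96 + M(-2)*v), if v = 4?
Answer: 624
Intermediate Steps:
n(w, d) = -6 (n(w, d) = -2 - 4 = -6)
n(-10, 11)*(-96 + M(-2)*v) = -6*(-96 - 2*4) = -6*(-96 - 8) = -6*(-104) = 624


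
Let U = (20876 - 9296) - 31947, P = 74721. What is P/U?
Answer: -24907/6789 ≈ -3.6687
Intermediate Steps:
U = -20367 (U = 11580 - 31947 = -20367)
P/U = 74721/(-20367) = 74721*(-1/20367) = -24907/6789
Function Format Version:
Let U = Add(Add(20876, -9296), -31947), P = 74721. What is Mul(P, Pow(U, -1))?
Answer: Rational(-24907, 6789) ≈ -3.6687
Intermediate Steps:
U = -20367 (U = Add(11580, -31947) = -20367)
Mul(P, Pow(U, -1)) = Mul(74721, Pow(-20367, -1)) = Mul(74721, Rational(-1, 20367)) = Rational(-24907, 6789)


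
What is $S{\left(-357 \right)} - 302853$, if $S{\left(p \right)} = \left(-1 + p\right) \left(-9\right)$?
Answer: $-299631$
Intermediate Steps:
$S{\left(p \right)} = 9 - 9 p$
$S{\left(-357 \right)} - 302853 = \left(9 - -3213\right) - 302853 = \left(9 + 3213\right) - 302853 = 3222 - 302853 = -299631$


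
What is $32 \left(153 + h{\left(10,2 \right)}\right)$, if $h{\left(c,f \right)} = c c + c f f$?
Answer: $9376$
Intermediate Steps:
$h{\left(c,f \right)} = c^{2} + c f^{2}$
$32 \left(153 + h{\left(10,2 \right)}\right) = 32 \left(153 + 10 \left(10 + 2^{2}\right)\right) = 32 \left(153 + 10 \left(10 + 4\right)\right) = 32 \left(153 + 10 \cdot 14\right) = 32 \left(153 + 140\right) = 32 \cdot 293 = 9376$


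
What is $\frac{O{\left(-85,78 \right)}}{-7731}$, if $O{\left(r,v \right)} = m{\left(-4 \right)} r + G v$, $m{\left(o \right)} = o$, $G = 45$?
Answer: $- \frac{3850}{7731} \approx -0.49799$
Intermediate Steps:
$O{\left(r,v \right)} = - 4 r + 45 v$
$\frac{O{\left(-85,78 \right)}}{-7731} = \frac{\left(-4\right) \left(-85\right) + 45 \cdot 78}{-7731} = \left(340 + 3510\right) \left(- \frac{1}{7731}\right) = 3850 \left(- \frac{1}{7731}\right) = - \frac{3850}{7731}$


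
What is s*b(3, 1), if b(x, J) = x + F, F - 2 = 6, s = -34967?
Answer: -384637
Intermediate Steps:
F = 8 (F = 2 + 6 = 8)
b(x, J) = 8 + x (b(x, J) = x + 8 = 8 + x)
s*b(3, 1) = -34967*(8 + 3) = -34967*11 = -384637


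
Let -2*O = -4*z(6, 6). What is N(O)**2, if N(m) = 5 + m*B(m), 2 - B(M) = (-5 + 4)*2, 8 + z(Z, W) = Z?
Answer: 121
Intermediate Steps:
z(Z, W) = -8 + Z
B(M) = 4 (B(M) = 2 - (-5 + 4)*2 = 2 - (-1)*2 = 2 - 1*(-2) = 2 + 2 = 4)
O = -4 (O = -(-2)*(-8 + 6) = -(-2)*(-2) = -1/2*8 = -4)
N(m) = 5 + 4*m (N(m) = 5 + m*4 = 5 + 4*m)
N(O)**2 = (5 + 4*(-4))**2 = (5 - 16)**2 = (-11)**2 = 121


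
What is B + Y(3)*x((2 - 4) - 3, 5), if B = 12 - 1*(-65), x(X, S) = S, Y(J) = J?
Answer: 92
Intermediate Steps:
B = 77 (B = 12 + 65 = 77)
B + Y(3)*x((2 - 4) - 3, 5) = 77 + 3*5 = 77 + 15 = 92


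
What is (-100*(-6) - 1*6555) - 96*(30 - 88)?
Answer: -387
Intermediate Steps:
(-100*(-6) - 1*6555) - 96*(30 - 88) = (600 - 6555) - 96*(-58) = -5955 - 1*(-5568) = -5955 + 5568 = -387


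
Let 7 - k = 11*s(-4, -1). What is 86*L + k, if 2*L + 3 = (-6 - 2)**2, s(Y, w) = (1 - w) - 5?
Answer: 2663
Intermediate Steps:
s(Y, w) = -4 - w
k = 40 (k = 7 - 11*(-4 - 1*(-1)) = 7 - 11*(-4 + 1) = 7 - 11*(-3) = 7 - 1*(-33) = 7 + 33 = 40)
L = 61/2 (L = -3/2 + (-6 - 2)**2/2 = -3/2 + (1/2)*(-8)**2 = -3/2 + (1/2)*64 = -3/2 + 32 = 61/2 ≈ 30.500)
86*L + k = 86*(61/2) + 40 = 2623 + 40 = 2663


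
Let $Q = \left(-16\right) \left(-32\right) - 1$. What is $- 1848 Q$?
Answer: $-944328$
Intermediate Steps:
$Q = 511$ ($Q = 512 - 1 = 511$)
$- 1848 Q = \left(-1848\right) 511 = -944328$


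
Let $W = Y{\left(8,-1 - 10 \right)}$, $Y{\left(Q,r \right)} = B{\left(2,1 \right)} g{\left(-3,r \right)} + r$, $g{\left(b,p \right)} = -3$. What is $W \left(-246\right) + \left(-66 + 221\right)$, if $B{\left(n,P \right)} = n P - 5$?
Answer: $647$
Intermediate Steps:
$B{\left(n,P \right)} = -5 + P n$ ($B{\left(n,P \right)} = P n - 5 = -5 + P n$)
$Y{\left(Q,r \right)} = 9 + r$ ($Y{\left(Q,r \right)} = \left(-5 + 1 \cdot 2\right) \left(-3\right) + r = \left(-5 + 2\right) \left(-3\right) + r = \left(-3\right) \left(-3\right) + r = 9 + r$)
$W = -2$ ($W = 9 - 11 = -2$)
$W \left(-246\right) + \left(-66 + 221\right) = \left(-2\right) \left(-246\right) + \left(-66 + 221\right) = 492 + 155 = 647$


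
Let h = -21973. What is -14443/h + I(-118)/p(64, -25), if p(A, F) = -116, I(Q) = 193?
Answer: -2565401/2548868 ≈ -1.0065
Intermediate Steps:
-14443/h + I(-118)/p(64, -25) = -14443/(-21973) + 193/(-116) = -14443*(-1/21973) + 193*(-1/116) = 14443/21973 - 193/116 = -2565401/2548868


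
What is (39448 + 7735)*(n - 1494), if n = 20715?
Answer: 906904443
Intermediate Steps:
(39448 + 7735)*(n - 1494) = (39448 + 7735)*(20715 - 1494) = 47183*19221 = 906904443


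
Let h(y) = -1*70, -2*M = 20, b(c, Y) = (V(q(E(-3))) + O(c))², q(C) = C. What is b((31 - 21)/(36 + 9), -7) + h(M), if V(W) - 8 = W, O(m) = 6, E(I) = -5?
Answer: 11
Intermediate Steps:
V(W) = 8 + W
b(c, Y) = 81 (b(c, Y) = ((8 - 5) + 6)² = (3 + 6)² = 9² = 81)
M = -10 (M = -½*20 = -10)
h(y) = -70
b((31 - 21)/(36 + 9), -7) + h(M) = 81 - 70 = 11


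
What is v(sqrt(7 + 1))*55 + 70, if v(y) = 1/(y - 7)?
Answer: 2485/41 - 110*sqrt(2)/41 ≈ 56.816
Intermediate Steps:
v(y) = 1/(-7 + y)
v(sqrt(7 + 1))*55 + 70 = 55/(-7 + sqrt(7 + 1)) + 70 = 55/(-7 + sqrt(8)) + 70 = 55/(-7 + 2*sqrt(2)) + 70 = 70 + 55/(-7 + 2*sqrt(2))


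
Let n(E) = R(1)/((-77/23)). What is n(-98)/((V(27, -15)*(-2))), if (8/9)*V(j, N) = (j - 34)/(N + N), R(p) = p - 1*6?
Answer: -4600/1617 ≈ -2.8448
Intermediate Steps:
R(p) = -6 + p (R(p) = p - 6 = -6 + p)
V(j, N) = 9*(-34 + j)/(16*N) (V(j, N) = 9*((j - 34)/(N + N))/8 = 9*((-34 + j)/((2*N)))/8 = 9*((-34 + j)*(1/(2*N)))/8 = 9*((-34 + j)/(2*N))/8 = 9*(-34 + j)/(16*N))
n(E) = 115/77 (n(E) = (-6 + 1)/((-77/23)) = -5/((-77*1/23)) = -5/(-77/23) = -5*(-23/77) = 115/77)
n(-98)/((V(27, -15)*(-2))) = 115/(77*((((9/16)*(-34 + 27)/(-15))*(-2)))) = 115/(77*((((9/16)*(-1/15)*(-7))*(-2)))) = 115/(77*(((21/80)*(-2)))) = 115/(77*(-21/40)) = (115/77)*(-40/21) = -4600/1617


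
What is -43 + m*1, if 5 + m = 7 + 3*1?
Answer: -38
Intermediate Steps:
m = 5 (m = -5 + (7 + 3*1) = -5 + (7 + 3) = -5 + 10 = 5)
-43 + m*1 = -43 + 5*1 = -43 + 5 = -38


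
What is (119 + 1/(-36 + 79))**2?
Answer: 26193924/1849 ≈ 14167.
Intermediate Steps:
(119 + 1/(-36 + 79))**2 = (119 + 1/43)**2 = (5118/43)**2 = 26193924/1849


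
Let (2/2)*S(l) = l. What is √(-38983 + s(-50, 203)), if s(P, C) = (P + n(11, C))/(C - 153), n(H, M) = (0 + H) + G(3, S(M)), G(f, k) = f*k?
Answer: I*√974290/5 ≈ 197.41*I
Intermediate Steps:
S(l) = l
n(H, M) = H + 3*M (n(H, M) = (0 + H) + 3*M = H + 3*M)
s(P, C) = (11 + P + 3*C)/(-153 + C) (s(P, C) = (P + (11 + 3*C))/(C - 153) = (11 + P + 3*C)/(-153 + C))
√(-38983 + s(-50, 203)) = √(-38983 + (11 - 50 + 3*203)/(-153 + 203)) = √(-38983 + (11 - 50 + 609)/50) = √(-38983 + (1/50)*570) = √(-38983 + 57/5) = √(-194858/5) = I*√974290/5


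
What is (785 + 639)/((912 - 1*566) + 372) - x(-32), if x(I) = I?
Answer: 12200/359 ≈ 33.983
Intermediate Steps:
(785 + 639)/((912 - 1*566) + 372) - x(-32) = (785 + 639)/((912 - 1*566) + 372) - 1*(-32) = 1424/((912 - 566) + 372) + 32 = 1424/(346 + 372) + 32 = 1424/718 + 32 = 1424*(1/718) + 32 = 712/359 + 32 = 12200/359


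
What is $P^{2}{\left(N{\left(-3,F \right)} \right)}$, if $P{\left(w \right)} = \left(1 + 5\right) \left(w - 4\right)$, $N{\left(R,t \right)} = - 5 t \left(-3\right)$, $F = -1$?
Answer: $12996$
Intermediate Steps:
$N{\left(R,t \right)} = 15 t$
$P{\left(w \right)} = -24 + 6 w$ ($P{\left(w \right)} = 6 \left(-4 + w\right) = -24 + 6 w$)
$P^{2}{\left(N{\left(-3,F \right)} \right)} = \left(-24 + 6 \cdot 15 \left(-1\right)\right)^{2} = \left(-24 + 6 \left(-15\right)\right)^{2} = \left(-24 - 90\right)^{2} = \left(-114\right)^{2} = 12996$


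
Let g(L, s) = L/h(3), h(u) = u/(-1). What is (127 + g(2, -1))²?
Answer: 143641/9 ≈ 15960.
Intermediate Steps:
h(u) = -u (h(u) = u*(-1) = -u)
g(L, s) = -L/3 (g(L, s) = L/((-1*3)) = L/(-3) = L*(-⅓) = -L/3)
(127 + g(2, -1))² = (127 - ⅓*2)² = (127 - ⅔)² = (379/3)² = 143641/9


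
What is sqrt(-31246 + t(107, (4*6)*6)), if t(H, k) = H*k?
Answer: I*sqrt(15838) ≈ 125.85*I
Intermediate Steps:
sqrt(-31246 + t(107, (4*6)*6)) = sqrt(-31246 + 107*((4*6)*6)) = sqrt(-31246 + 107*(24*6)) = sqrt(-31246 + 107*144) = sqrt(-31246 + 15408) = sqrt(-15838) = I*sqrt(15838)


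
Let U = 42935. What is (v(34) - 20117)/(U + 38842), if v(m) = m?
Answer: -20083/81777 ≈ -0.24558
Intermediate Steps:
(v(34) - 20117)/(U + 38842) = (34 - 20117)/(42935 + 38842) = -20083/81777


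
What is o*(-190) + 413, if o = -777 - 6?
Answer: 149183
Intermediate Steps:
o = -783
o*(-190) + 413 = -783*(-190) + 413 = 148770 + 413 = 149183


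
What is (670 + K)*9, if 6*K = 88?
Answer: 6162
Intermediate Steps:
K = 44/3 (K = (⅙)*88 = 44/3 ≈ 14.667)
(670 + K)*9 = (670 + 44/3)*9 = (2054/3)*9 = 6162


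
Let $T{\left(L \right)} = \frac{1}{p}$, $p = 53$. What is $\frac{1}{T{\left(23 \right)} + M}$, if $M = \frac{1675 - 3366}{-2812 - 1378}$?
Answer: $\frac{222070}{93813} \approx 2.3672$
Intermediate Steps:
$T{\left(L \right)} = \frac{1}{53}$
$M = \frac{1691}{4190}$ ($M = - \frac{1691}{-4190} = \left(-1691\right) \left(- \frac{1}{4190}\right) = \frac{1691}{4190} \approx 0.40358$)
$\frac{1}{T{\left(23 \right)} + M} = \frac{1}{\frac{1}{53} + \frac{1691}{4190}} = \frac{1}{\frac{93813}{222070}} = \frac{222070}{93813}$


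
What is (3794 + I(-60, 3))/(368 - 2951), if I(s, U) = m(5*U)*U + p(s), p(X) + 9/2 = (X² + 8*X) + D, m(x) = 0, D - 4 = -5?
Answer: -337/126 ≈ -2.6746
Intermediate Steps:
D = -1 (D = 4 - 5 = -1)
p(X) = -11/2 + X² + 8*X (p(X) = -9/2 + ((X² + 8*X) - 1) = -9/2 + (-1 + X² + 8*X) = -11/2 + X² + 8*X)
I(s, U) = -11/2 + s² + 8*s (I(s, U) = 0*U + (-11/2 + s² + 8*s) = 0 + (-11/2 + s² + 8*s) = -11/2 + s² + 8*s)
(3794 + I(-60, 3))/(368 - 2951) = (3794 + (-11/2 + (-60)² + 8*(-60)))/(368 - 2951) = (3794 + (-11/2 + 3600 - 480))/(-2583) = (3794 + 6229/2)*(-1/2583) = (13817/2)*(-1/2583) = -337/126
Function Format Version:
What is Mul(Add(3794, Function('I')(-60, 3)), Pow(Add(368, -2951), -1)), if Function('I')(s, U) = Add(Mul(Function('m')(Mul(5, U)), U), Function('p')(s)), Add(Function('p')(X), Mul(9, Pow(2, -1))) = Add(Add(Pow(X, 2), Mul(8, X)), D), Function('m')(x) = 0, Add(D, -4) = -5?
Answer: Rational(-337, 126) ≈ -2.6746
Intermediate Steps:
D = -1 (D = Add(4, -5) = -1)
Function('p')(X) = Add(Rational(-11, 2), Pow(X, 2), Mul(8, X)) (Function('p')(X) = Add(Rational(-9, 2), Add(Add(Pow(X, 2), Mul(8, X)), -1)) = Add(Rational(-9, 2), Add(-1, Pow(X, 2), Mul(8, X))) = Add(Rational(-11, 2), Pow(X, 2), Mul(8, X)))
Function('I')(s, U) = Add(Rational(-11, 2), Pow(s, 2), Mul(8, s)) (Function('I')(s, U) = Add(Mul(0, U), Add(Rational(-11, 2), Pow(s, 2), Mul(8, s))) = Add(0, Add(Rational(-11, 2), Pow(s, 2), Mul(8, s))) = Add(Rational(-11, 2), Pow(s, 2), Mul(8, s)))
Mul(Add(3794, Function('I')(-60, 3)), Pow(Add(368, -2951), -1)) = Mul(Add(3794, Add(Rational(-11, 2), Pow(-60, 2), Mul(8, -60))), Pow(Add(368, -2951), -1)) = Mul(Add(3794, Add(Rational(-11, 2), 3600, -480)), Pow(-2583, -1)) = Mul(Add(3794, Rational(6229, 2)), Rational(-1, 2583)) = Mul(Rational(13817, 2), Rational(-1, 2583)) = Rational(-337, 126)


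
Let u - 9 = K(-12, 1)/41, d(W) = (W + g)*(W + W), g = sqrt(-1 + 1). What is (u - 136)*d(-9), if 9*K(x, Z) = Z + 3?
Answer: -843462/41 ≈ -20572.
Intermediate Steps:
K(x, Z) = 1/3 + Z/9 (K(x, Z) = (Z + 3)/9 = (3 + Z)/9 = 1/3 + Z/9)
g = 0 (g = sqrt(0) = 0)
d(W) = 2*W**2 (d(W) = (W + 0)*(W + W) = W*(2*W) = 2*W**2)
u = 3325/369 (u = 9 + (1/3 + (1/9)*1)/41 = 9 + (1/3 + 1/9)*(1/41) = 9 + (4/9)*(1/41) = 9 + 4/369 = 3325/369 ≈ 9.0108)
(u - 136)*d(-9) = (3325/369 - 136)*(2*(-9)**2) = -93718*81/369 = -46859/369*162 = -843462/41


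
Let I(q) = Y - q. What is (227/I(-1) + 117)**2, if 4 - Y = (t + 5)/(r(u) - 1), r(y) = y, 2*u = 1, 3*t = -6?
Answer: 2292196/121 ≈ 18944.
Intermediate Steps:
t = -2 (t = (1/3)*(-6) = -2)
u = 1/2 (u = (1/2)*1 = 1/2 ≈ 0.50000)
Y = 10 (Y = 4 - (-2 + 5)/(1/2 - 1) = 4 - 3/(-1/2) = 4 - 3*(-2) = 4 - 1*(-6) = 4 + 6 = 10)
I(q) = 10 - q
(227/I(-1) + 117)**2 = (227/(10 - 1*(-1)) + 117)**2 = (227/(10 + 1) + 117)**2 = (227/11 + 117)**2 = (1514/11)**2 = 2292196/121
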